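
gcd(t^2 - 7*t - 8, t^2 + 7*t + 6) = t + 1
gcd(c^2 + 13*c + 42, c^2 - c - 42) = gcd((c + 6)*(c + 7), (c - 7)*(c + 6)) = c + 6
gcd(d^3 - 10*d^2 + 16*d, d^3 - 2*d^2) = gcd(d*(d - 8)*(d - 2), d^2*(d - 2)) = d^2 - 2*d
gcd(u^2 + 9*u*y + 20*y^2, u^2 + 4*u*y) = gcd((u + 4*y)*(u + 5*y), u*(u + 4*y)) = u + 4*y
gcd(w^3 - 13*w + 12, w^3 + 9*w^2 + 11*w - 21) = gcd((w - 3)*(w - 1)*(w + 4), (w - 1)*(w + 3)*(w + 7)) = w - 1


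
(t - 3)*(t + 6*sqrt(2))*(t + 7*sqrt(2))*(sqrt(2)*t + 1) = sqrt(2)*t^4 - 3*sqrt(2)*t^3 + 27*t^3 - 81*t^2 + 97*sqrt(2)*t^2 - 291*sqrt(2)*t + 84*t - 252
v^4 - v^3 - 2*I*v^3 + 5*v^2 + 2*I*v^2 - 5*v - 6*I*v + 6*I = (v - 1)*(v - 3*I)*(v - I)*(v + 2*I)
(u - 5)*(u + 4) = u^2 - u - 20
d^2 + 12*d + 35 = (d + 5)*(d + 7)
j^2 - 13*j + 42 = (j - 7)*(j - 6)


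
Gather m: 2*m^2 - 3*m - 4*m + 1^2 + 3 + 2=2*m^2 - 7*m + 6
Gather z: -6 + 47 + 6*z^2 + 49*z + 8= 6*z^2 + 49*z + 49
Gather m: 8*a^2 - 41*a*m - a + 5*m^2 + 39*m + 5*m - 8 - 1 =8*a^2 - a + 5*m^2 + m*(44 - 41*a) - 9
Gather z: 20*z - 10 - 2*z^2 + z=-2*z^2 + 21*z - 10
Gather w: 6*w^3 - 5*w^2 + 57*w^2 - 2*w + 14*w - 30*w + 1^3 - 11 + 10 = 6*w^3 + 52*w^2 - 18*w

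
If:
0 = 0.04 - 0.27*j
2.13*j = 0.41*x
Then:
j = 0.15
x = 0.77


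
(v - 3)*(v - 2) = v^2 - 5*v + 6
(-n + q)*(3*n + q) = -3*n^2 + 2*n*q + q^2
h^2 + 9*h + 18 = (h + 3)*(h + 6)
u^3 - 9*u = u*(u - 3)*(u + 3)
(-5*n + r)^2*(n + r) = 25*n^3 + 15*n^2*r - 9*n*r^2 + r^3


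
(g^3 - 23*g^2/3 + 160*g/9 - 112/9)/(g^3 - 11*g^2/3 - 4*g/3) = (9*g^2 - 33*g + 28)/(3*g*(3*g + 1))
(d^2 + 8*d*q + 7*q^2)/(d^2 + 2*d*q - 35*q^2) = (-d - q)/(-d + 5*q)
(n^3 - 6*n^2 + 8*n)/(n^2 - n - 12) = n*(n - 2)/(n + 3)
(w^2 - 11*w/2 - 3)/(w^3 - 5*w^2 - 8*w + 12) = (w + 1/2)/(w^2 + w - 2)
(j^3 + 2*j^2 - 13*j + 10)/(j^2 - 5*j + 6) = (j^2 + 4*j - 5)/(j - 3)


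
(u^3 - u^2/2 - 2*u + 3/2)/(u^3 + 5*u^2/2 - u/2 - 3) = (u - 1)/(u + 2)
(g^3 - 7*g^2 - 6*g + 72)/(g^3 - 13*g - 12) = (g - 6)/(g + 1)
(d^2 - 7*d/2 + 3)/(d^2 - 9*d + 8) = (d^2 - 7*d/2 + 3)/(d^2 - 9*d + 8)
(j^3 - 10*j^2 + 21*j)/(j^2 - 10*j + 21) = j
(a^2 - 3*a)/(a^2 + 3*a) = (a - 3)/(a + 3)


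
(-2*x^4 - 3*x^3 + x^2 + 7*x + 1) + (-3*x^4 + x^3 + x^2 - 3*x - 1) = -5*x^4 - 2*x^3 + 2*x^2 + 4*x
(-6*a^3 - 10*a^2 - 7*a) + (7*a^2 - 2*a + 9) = -6*a^3 - 3*a^2 - 9*a + 9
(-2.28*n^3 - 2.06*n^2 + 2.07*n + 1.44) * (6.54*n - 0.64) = -14.9112*n^4 - 12.0132*n^3 + 14.8562*n^2 + 8.0928*n - 0.9216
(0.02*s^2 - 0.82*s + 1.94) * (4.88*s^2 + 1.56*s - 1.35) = 0.0976*s^4 - 3.9704*s^3 + 8.161*s^2 + 4.1334*s - 2.619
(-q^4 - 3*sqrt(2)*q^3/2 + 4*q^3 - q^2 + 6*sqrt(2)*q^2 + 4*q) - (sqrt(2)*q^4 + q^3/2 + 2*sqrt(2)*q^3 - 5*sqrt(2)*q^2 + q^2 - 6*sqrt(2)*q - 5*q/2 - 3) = -sqrt(2)*q^4 - q^4 - 7*sqrt(2)*q^3/2 + 7*q^3/2 - 2*q^2 + 11*sqrt(2)*q^2 + 13*q/2 + 6*sqrt(2)*q + 3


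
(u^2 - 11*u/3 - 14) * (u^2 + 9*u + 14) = u^4 + 16*u^3/3 - 33*u^2 - 532*u/3 - 196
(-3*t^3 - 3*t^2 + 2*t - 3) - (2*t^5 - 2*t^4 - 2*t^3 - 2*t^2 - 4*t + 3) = -2*t^5 + 2*t^4 - t^3 - t^2 + 6*t - 6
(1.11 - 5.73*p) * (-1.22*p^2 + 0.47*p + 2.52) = 6.9906*p^3 - 4.0473*p^2 - 13.9179*p + 2.7972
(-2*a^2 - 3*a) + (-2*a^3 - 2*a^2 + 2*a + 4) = -2*a^3 - 4*a^2 - a + 4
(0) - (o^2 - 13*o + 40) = -o^2 + 13*o - 40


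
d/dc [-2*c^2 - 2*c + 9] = -4*c - 2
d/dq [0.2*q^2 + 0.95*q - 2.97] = 0.4*q + 0.95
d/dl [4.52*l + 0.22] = 4.52000000000000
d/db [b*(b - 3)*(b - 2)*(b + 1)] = 4*b^3 - 12*b^2 + 2*b + 6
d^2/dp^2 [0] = 0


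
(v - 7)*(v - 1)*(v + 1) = v^3 - 7*v^2 - v + 7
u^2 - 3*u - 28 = (u - 7)*(u + 4)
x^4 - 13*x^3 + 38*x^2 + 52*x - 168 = (x - 7)*(x - 6)*(x - 2)*(x + 2)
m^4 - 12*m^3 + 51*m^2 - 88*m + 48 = (m - 4)^2*(m - 3)*(m - 1)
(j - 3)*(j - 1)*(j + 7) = j^3 + 3*j^2 - 25*j + 21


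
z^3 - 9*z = z*(z - 3)*(z + 3)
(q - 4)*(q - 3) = q^2 - 7*q + 12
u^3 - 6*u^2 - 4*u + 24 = (u - 6)*(u - 2)*(u + 2)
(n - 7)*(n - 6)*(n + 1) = n^3 - 12*n^2 + 29*n + 42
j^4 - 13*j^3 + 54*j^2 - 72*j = j*(j - 6)*(j - 4)*(j - 3)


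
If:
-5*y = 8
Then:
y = -8/5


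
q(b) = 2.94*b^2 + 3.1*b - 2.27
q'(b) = 5.88*b + 3.1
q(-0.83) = -2.82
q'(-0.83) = -1.78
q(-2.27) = 5.84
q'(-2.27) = -10.25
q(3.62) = 47.48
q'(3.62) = 24.39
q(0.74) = 1.63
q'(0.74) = 7.45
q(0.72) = 1.49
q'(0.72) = 7.33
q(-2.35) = 6.68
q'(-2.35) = -10.72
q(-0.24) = -2.84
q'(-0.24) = 1.69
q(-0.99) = -2.46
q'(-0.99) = -2.72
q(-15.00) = 612.73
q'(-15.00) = -85.10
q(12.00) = 458.29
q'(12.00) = 73.66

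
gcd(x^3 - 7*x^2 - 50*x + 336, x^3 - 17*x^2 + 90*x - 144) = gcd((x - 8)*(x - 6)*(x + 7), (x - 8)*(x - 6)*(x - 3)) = x^2 - 14*x + 48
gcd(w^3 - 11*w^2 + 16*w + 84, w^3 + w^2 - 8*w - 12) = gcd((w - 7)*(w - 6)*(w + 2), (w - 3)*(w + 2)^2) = w + 2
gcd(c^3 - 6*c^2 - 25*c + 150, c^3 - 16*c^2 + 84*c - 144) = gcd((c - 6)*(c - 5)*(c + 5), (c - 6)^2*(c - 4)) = c - 6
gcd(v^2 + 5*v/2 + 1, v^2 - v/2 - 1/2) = v + 1/2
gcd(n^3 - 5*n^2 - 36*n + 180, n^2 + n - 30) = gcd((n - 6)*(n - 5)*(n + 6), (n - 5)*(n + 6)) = n^2 + n - 30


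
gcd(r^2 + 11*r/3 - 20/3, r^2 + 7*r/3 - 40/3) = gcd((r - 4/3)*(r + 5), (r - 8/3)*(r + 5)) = r + 5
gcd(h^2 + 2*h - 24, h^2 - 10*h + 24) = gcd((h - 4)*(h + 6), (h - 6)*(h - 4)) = h - 4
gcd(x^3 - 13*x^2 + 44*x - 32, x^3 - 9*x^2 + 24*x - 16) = x^2 - 5*x + 4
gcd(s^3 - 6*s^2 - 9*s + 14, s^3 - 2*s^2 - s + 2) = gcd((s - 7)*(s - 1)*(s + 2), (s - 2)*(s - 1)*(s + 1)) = s - 1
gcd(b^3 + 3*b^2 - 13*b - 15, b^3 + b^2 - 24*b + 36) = b - 3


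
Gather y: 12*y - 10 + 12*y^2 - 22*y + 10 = 12*y^2 - 10*y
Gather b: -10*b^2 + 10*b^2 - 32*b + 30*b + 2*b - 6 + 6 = 0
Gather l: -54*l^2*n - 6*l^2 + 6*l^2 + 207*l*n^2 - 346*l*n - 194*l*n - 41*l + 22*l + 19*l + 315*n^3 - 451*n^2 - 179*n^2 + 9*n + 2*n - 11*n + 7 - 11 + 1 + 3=-54*l^2*n + l*(207*n^2 - 540*n) + 315*n^3 - 630*n^2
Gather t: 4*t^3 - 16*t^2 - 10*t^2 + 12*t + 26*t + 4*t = 4*t^3 - 26*t^2 + 42*t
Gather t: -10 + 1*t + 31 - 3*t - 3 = 18 - 2*t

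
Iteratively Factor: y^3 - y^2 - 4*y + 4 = (y - 1)*(y^2 - 4) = (y - 1)*(y + 2)*(y - 2)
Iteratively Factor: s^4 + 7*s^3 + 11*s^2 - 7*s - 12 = (s + 3)*(s^3 + 4*s^2 - s - 4) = (s + 1)*(s + 3)*(s^2 + 3*s - 4) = (s + 1)*(s + 3)*(s + 4)*(s - 1)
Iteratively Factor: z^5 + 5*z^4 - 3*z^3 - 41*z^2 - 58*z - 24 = (z + 1)*(z^4 + 4*z^3 - 7*z^2 - 34*z - 24) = (z + 1)^2*(z^3 + 3*z^2 - 10*z - 24) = (z + 1)^2*(z + 2)*(z^2 + z - 12) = (z + 1)^2*(z + 2)*(z + 4)*(z - 3)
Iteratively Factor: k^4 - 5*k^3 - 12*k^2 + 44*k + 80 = (k + 2)*(k^3 - 7*k^2 + 2*k + 40) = (k + 2)^2*(k^2 - 9*k + 20) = (k - 4)*(k + 2)^2*(k - 5)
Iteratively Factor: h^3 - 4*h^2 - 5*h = (h)*(h^2 - 4*h - 5) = h*(h - 5)*(h + 1)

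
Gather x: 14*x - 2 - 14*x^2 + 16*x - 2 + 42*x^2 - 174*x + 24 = 28*x^2 - 144*x + 20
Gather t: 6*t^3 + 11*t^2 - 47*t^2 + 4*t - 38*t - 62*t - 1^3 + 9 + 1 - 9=6*t^3 - 36*t^2 - 96*t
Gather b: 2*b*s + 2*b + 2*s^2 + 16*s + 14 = b*(2*s + 2) + 2*s^2 + 16*s + 14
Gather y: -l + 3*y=-l + 3*y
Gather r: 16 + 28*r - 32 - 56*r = -28*r - 16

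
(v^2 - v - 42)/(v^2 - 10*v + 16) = (v^2 - v - 42)/(v^2 - 10*v + 16)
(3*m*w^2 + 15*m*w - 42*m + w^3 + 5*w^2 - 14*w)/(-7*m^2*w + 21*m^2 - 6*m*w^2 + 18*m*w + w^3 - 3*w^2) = (-3*m*w^2 - 15*m*w + 42*m - w^3 - 5*w^2 + 14*w)/(7*m^2*w - 21*m^2 + 6*m*w^2 - 18*m*w - w^3 + 3*w^2)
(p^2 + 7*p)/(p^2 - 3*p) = (p + 7)/(p - 3)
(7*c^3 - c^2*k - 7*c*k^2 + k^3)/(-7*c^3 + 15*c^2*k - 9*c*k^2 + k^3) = (-c - k)/(c - k)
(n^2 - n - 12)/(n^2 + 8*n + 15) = (n - 4)/(n + 5)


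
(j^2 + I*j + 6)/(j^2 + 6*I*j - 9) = (j - 2*I)/(j + 3*I)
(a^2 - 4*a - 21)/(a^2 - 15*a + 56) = (a + 3)/(a - 8)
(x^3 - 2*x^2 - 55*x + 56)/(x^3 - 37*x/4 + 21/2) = 4*(x^3 - 2*x^2 - 55*x + 56)/(4*x^3 - 37*x + 42)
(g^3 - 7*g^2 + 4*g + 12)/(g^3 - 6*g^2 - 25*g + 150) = (g^2 - g - 2)/(g^2 - 25)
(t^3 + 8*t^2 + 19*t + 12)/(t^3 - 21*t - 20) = (t + 3)/(t - 5)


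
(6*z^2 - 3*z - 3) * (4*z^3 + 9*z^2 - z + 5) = 24*z^5 + 42*z^4 - 45*z^3 + 6*z^2 - 12*z - 15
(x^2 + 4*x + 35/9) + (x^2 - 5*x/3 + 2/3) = 2*x^2 + 7*x/3 + 41/9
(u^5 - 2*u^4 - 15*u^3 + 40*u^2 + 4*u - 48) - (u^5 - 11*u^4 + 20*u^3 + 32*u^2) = 9*u^4 - 35*u^3 + 8*u^2 + 4*u - 48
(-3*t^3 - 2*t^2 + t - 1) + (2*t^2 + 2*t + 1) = -3*t^3 + 3*t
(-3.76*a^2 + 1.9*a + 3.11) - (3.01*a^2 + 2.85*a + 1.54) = -6.77*a^2 - 0.95*a + 1.57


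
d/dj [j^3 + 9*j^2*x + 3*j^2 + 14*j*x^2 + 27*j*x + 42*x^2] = 3*j^2 + 18*j*x + 6*j + 14*x^2 + 27*x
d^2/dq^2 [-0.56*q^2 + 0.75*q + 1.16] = -1.12000000000000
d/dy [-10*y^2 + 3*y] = 3 - 20*y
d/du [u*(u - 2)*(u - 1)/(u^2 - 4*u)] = (u^2 - 8*u + 10)/(u^2 - 8*u + 16)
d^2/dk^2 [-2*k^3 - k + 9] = -12*k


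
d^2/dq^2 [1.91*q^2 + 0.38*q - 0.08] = 3.82000000000000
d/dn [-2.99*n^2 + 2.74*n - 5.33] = 2.74 - 5.98*n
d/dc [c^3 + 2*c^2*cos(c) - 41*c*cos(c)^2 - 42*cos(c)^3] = -2*c^2*sin(c) + 3*c^2 + 41*c*sin(2*c) + 4*c*cos(c) + 126*sin(c)*cos(c)^2 - 41*cos(c)^2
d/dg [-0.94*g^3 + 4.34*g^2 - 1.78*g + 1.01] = -2.82*g^2 + 8.68*g - 1.78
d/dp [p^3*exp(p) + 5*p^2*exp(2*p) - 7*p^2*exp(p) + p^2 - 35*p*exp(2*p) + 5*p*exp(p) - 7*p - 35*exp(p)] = p^3*exp(p) + 10*p^2*exp(2*p) - 4*p^2*exp(p) - 60*p*exp(2*p) - 9*p*exp(p) + 2*p - 35*exp(2*p) - 30*exp(p) - 7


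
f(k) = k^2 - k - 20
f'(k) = 2*k - 1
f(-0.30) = -19.61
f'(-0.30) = -1.60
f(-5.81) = 19.57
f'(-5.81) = -12.62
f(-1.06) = -17.82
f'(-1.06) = -3.12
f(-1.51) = -16.21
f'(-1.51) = -4.02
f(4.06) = -7.58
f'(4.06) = 7.12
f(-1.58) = -15.92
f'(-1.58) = -4.16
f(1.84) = -18.45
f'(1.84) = 2.68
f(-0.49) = -19.27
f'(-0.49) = -1.98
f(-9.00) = 70.00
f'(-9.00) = -19.00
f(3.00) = -14.00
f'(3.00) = 5.00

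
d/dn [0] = 0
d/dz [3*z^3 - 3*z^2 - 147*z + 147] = 9*z^2 - 6*z - 147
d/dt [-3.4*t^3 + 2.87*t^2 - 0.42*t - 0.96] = -10.2*t^2 + 5.74*t - 0.42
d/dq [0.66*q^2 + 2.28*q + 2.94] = 1.32*q + 2.28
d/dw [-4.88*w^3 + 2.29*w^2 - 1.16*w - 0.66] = -14.64*w^2 + 4.58*w - 1.16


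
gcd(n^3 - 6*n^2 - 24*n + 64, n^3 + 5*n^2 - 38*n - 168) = n + 4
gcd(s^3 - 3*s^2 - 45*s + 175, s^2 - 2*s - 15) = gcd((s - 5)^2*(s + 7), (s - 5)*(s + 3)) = s - 5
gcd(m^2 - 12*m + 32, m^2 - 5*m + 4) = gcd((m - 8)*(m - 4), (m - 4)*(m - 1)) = m - 4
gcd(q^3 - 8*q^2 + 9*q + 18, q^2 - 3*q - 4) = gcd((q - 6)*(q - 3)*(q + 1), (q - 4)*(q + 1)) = q + 1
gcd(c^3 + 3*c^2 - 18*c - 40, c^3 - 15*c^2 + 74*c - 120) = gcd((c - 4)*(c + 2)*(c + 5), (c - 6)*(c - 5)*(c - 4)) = c - 4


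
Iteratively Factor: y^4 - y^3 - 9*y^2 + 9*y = (y + 3)*(y^3 - 4*y^2 + 3*y) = (y - 1)*(y + 3)*(y^2 - 3*y) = (y - 3)*(y - 1)*(y + 3)*(y)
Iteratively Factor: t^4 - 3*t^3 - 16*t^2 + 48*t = (t - 4)*(t^3 + t^2 - 12*t) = (t - 4)*(t - 3)*(t^2 + 4*t) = t*(t - 4)*(t - 3)*(t + 4)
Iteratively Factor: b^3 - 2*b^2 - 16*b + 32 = (b + 4)*(b^2 - 6*b + 8) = (b - 2)*(b + 4)*(b - 4)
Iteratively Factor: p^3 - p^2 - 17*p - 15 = (p + 1)*(p^2 - 2*p - 15) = (p - 5)*(p + 1)*(p + 3)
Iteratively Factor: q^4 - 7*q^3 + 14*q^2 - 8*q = (q - 1)*(q^3 - 6*q^2 + 8*q) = (q - 2)*(q - 1)*(q^2 - 4*q) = q*(q - 2)*(q - 1)*(q - 4)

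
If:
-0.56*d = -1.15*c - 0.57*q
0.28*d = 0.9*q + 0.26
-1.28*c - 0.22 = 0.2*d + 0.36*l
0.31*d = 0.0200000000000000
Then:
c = 0.16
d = 0.06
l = -1.23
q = -0.27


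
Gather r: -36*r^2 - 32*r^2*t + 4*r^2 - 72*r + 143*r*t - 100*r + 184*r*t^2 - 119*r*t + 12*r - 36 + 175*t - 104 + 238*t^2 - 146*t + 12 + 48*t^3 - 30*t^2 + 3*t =r^2*(-32*t - 32) + r*(184*t^2 + 24*t - 160) + 48*t^3 + 208*t^2 + 32*t - 128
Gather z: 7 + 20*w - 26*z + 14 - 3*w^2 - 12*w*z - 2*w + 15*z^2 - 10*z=-3*w^2 + 18*w + 15*z^2 + z*(-12*w - 36) + 21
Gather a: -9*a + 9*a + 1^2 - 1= 0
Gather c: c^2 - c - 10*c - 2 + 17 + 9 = c^2 - 11*c + 24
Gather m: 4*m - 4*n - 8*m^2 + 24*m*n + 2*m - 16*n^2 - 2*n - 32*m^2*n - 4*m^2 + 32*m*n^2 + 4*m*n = m^2*(-32*n - 12) + m*(32*n^2 + 28*n + 6) - 16*n^2 - 6*n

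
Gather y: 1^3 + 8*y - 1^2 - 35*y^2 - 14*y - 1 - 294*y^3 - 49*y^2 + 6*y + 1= -294*y^3 - 84*y^2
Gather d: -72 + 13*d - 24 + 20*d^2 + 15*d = 20*d^2 + 28*d - 96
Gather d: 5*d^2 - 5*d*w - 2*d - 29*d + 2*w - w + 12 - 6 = 5*d^2 + d*(-5*w - 31) + w + 6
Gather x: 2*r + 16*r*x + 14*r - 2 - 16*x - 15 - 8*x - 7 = 16*r + x*(16*r - 24) - 24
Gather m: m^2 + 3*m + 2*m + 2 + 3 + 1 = m^2 + 5*m + 6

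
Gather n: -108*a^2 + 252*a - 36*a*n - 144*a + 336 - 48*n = -108*a^2 + 108*a + n*(-36*a - 48) + 336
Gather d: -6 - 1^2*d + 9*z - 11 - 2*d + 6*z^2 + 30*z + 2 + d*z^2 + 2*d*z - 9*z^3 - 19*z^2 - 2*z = d*(z^2 + 2*z - 3) - 9*z^3 - 13*z^2 + 37*z - 15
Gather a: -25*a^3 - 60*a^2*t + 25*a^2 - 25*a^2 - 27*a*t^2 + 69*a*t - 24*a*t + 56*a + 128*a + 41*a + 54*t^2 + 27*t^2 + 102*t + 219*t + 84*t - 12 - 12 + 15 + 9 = -25*a^3 - 60*a^2*t + a*(-27*t^2 + 45*t + 225) + 81*t^2 + 405*t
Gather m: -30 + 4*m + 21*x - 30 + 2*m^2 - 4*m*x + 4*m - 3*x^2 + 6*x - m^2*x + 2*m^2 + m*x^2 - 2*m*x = m^2*(4 - x) + m*(x^2 - 6*x + 8) - 3*x^2 + 27*x - 60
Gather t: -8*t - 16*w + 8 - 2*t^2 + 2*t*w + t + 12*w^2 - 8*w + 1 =-2*t^2 + t*(2*w - 7) + 12*w^2 - 24*w + 9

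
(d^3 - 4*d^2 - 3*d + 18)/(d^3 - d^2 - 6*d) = (d - 3)/d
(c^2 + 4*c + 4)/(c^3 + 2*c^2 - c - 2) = (c + 2)/(c^2 - 1)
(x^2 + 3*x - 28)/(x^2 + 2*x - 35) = (x - 4)/(x - 5)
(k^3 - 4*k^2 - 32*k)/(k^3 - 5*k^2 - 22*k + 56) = k*(k - 8)/(k^2 - 9*k + 14)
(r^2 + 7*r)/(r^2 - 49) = r/(r - 7)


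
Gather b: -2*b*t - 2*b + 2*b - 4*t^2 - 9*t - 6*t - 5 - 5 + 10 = -2*b*t - 4*t^2 - 15*t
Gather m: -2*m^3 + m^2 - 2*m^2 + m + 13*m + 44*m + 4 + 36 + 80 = -2*m^3 - m^2 + 58*m + 120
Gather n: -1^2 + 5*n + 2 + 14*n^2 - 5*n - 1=14*n^2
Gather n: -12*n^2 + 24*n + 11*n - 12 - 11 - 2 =-12*n^2 + 35*n - 25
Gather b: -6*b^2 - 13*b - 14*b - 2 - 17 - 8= -6*b^2 - 27*b - 27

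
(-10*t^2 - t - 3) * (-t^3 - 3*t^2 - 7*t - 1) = 10*t^5 + 31*t^4 + 76*t^3 + 26*t^2 + 22*t + 3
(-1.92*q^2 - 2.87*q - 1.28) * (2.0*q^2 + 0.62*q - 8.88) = -3.84*q^4 - 6.9304*q^3 + 12.7102*q^2 + 24.692*q + 11.3664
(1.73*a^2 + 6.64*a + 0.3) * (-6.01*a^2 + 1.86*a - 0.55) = -10.3973*a^4 - 36.6886*a^3 + 9.5959*a^2 - 3.094*a - 0.165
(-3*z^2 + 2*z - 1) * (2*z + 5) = -6*z^3 - 11*z^2 + 8*z - 5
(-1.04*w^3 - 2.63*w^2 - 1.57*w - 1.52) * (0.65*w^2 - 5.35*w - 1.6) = -0.676*w^5 + 3.8545*w^4 + 14.714*w^3 + 11.6195*w^2 + 10.644*w + 2.432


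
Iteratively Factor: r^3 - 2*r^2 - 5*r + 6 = (r - 3)*(r^2 + r - 2) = (r - 3)*(r + 2)*(r - 1)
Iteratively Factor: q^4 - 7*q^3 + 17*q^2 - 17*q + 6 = (q - 1)*(q^3 - 6*q^2 + 11*q - 6) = (q - 3)*(q - 1)*(q^2 - 3*q + 2) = (q - 3)*(q - 2)*(q - 1)*(q - 1)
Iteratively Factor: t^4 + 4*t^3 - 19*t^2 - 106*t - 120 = (t + 4)*(t^3 - 19*t - 30) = (t - 5)*(t + 4)*(t^2 + 5*t + 6) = (t - 5)*(t + 3)*(t + 4)*(t + 2)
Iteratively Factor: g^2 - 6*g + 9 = (g - 3)*(g - 3)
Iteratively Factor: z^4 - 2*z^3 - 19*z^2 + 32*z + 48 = (z - 3)*(z^3 + z^2 - 16*z - 16) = (z - 3)*(z + 1)*(z^2 - 16) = (z - 4)*(z - 3)*(z + 1)*(z + 4)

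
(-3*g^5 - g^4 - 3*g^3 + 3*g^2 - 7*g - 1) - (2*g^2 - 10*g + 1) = -3*g^5 - g^4 - 3*g^3 + g^2 + 3*g - 2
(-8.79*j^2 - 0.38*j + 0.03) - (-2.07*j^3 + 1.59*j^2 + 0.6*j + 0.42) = 2.07*j^3 - 10.38*j^2 - 0.98*j - 0.39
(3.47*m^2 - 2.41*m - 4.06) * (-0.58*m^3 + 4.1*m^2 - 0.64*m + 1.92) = -2.0126*m^5 + 15.6248*m^4 - 9.747*m^3 - 8.4412*m^2 - 2.0288*m - 7.7952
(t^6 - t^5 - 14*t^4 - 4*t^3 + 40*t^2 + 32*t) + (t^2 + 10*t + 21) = t^6 - t^5 - 14*t^4 - 4*t^3 + 41*t^2 + 42*t + 21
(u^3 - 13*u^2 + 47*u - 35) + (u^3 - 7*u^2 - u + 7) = 2*u^3 - 20*u^2 + 46*u - 28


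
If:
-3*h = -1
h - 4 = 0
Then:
No Solution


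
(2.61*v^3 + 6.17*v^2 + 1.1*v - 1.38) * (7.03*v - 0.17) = 18.3483*v^4 + 42.9314*v^3 + 6.6841*v^2 - 9.8884*v + 0.2346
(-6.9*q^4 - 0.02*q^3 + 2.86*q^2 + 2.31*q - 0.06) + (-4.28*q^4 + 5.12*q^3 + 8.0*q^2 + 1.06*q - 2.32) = -11.18*q^4 + 5.1*q^3 + 10.86*q^2 + 3.37*q - 2.38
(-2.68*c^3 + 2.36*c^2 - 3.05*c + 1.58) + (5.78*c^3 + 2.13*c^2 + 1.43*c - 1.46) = 3.1*c^3 + 4.49*c^2 - 1.62*c + 0.12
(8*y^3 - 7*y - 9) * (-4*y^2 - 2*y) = -32*y^5 - 16*y^4 + 28*y^3 + 50*y^2 + 18*y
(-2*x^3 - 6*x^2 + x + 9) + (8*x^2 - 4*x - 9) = -2*x^3 + 2*x^2 - 3*x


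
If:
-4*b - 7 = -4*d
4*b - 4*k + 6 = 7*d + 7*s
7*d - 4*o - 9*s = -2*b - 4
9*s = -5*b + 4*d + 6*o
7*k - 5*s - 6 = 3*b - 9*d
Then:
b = -3029/1060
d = -587/530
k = 2921/3180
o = -4097/2120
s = -307/1590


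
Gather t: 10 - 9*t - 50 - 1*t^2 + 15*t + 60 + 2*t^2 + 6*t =t^2 + 12*t + 20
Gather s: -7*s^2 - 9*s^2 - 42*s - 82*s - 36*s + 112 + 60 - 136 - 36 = -16*s^2 - 160*s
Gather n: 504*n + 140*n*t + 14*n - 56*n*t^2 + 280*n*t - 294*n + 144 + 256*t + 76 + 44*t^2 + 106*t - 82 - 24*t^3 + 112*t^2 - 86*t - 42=n*(-56*t^2 + 420*t + 224) - 24*t^3 + 156*t^2 + 276*t + 96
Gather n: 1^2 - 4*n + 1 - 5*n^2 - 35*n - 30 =-5*n^2 - 39*n - 28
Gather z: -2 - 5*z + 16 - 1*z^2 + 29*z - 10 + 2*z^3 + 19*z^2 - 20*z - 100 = 2*z^3 + 18*z^2 + 4*z - 96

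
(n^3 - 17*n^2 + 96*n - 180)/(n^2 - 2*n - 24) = (n^2 - 11*n + 30)/(n + 4)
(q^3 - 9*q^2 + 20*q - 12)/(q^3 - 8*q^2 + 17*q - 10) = (q - 6)/(q - 5)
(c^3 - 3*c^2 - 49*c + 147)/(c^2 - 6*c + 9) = (c^2 - 49)/(c - 3)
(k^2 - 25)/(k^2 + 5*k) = (k - 5)/k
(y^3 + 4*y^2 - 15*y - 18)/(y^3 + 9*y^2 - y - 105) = (y^2 + 7*y + 6)/(y^2 + 12*y + 35)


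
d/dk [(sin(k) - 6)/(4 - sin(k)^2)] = (sin(k)^2 - 12*sin(k) + 4)*cos(k)/(sin(k)^2 - 4)^2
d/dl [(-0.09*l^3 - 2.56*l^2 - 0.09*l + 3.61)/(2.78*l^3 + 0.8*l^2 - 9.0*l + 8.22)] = (-1.11022302462516e-16*l^5 + 7.0448*l^4 + 2.1204*l^3 - 9.2148*l^2 - 47.8624*l + 31.7502)/(7.7284*l^6 + 4.448*l^5 - 49.4*l^4 + 31.3032*l^3 + 94.152*l^2 - 147.96*l + 67.5684)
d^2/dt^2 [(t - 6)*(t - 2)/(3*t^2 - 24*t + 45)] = 2*(-3*t^2 + 24*t - 49)/(t^6 - 24*t^5 + 237*t^4 - 1232*t^3 + 3555*t^2 - 5400*t + 3375)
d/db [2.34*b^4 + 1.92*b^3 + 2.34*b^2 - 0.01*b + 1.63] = 9.36*b^3 + 5.76*b^2 + 4.68*b - 0.01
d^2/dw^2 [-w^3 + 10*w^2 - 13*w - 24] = 20 - 6*w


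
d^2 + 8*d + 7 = (d + 1)*(d + 7)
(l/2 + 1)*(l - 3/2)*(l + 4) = l^3/2 + 9*l^2/4 - l/2 - 6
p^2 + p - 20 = (p - 4)*(p + 5)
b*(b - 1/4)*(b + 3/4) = b^3 + b^2/2 - 3*b/16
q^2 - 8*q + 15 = (q - 5)*(q - 3)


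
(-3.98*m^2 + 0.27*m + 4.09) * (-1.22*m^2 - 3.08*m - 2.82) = 4.8556*m^4 + 11.929*m^3 + 5.4022*m^2 - 13.3586*m - 11.5338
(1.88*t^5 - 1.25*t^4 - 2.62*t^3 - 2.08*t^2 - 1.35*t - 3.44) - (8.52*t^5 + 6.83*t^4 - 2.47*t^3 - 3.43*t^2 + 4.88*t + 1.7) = -6.64*t^5 - 8.08*t^4 - 0.15*t^3 + 1.35*t^2 - 6.23*t - 5.14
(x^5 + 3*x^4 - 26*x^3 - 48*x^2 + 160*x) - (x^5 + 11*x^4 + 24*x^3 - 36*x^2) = -8*x^4 - 50*x^3 - 12*x^2 + 160*x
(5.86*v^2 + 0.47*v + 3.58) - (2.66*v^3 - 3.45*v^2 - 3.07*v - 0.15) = -2.66*v^3 + 9.31*v^2 + 3.54*v + 3.73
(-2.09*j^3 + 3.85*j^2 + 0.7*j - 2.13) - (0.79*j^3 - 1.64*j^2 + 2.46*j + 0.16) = -2.88*j^3 + 5.49*j^2 - 1.76*j - 2.29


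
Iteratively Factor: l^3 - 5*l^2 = (l)*(l^2 - 5*l) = l^2*(l - 5)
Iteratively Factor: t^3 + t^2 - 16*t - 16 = (t - 4)*(t^2 + 5*t + 4) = (t - 4)*(t + 1)*(t + 4)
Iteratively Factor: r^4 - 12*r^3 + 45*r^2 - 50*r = (r - 5)*(r^3 - 7*r^2 + 10*r) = (r - 5)*(r - 2)*(r^2 - 5*r) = r*(r - 5)*(r - 2)*(r - 5)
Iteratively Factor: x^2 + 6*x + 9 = (x + 3)*(x + 3)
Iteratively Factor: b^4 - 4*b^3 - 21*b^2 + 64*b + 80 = (b + 1)*(b^3 - 5*b^2 - 16*b + 80) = (b - 5)*(b + 1)*(b^2 - 16) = (b - 5)*(b + 1)*(b + 4)*(b - 4)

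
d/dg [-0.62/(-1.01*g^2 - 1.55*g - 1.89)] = (-1.2524*g - 0.961)/(1.01*g^2 + 1.55*g + 1.89)^2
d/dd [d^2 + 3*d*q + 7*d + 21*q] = 2*d + 3*q + 7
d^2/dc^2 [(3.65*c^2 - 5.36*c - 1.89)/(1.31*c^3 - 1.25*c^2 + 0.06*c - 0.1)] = (12.52753*c^6 - 55.1897759999999*c^5 + 12.019512*c^4 + 40.852192*c^3 - 29.773494*c^2 + 3.38496*c + 0.467572)/(2.248091*c^9 - 6.435375*c^8 + 6.449523*c^7 - 3.057455*c^6 + 1.277898*c^5 - 0.52941*c^4 + 0.084516*c^3 - 0.03858*c^2 + 0.0018*c - 0.001)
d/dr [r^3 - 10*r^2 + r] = 3*r^2 - 20*r + 1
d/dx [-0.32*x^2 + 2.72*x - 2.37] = 2.72 - 0.64*x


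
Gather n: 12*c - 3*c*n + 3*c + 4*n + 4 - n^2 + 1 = 15*c - n^2 + n*(4 - 3*c) + 5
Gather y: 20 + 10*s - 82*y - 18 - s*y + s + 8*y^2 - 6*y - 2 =11*s + 8*y^2 + y*(-s - 88)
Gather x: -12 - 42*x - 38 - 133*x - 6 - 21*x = -196*x - 56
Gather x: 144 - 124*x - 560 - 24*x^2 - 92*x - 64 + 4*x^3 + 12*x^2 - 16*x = 4*x^3 - 12*x^2 - 232*x - 480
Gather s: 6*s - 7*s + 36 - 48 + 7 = -s - 5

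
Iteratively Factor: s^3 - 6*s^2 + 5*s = (s)*(s^2 - 6*s + 5) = s*(s - 5)*(s - 1)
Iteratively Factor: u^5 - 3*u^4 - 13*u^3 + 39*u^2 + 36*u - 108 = (u - 3)*(u^4 - 13*u^2 + 36) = (u - 3)^2*(u^3 + 3*u^2 - 4*u - 12) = (u - 3)^2*(u - 2)*(u^2 + 5*u + 6) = (u - 3)^2*(u - 2)*(u + 3)*(u + 2)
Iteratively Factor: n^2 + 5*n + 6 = (n + 2)*(n + 3)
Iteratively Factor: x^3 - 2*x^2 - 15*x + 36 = (x - 3)*(x^2 + x - 12) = (x - 3)*(x + 4)*(x - 3)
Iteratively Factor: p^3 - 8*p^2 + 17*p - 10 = (p - 5)*(p^2 - 3*p + 2) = (p - 5)*(p - 1)*(p - 2)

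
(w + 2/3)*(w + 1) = w^2 + 5*w/3 + 2/3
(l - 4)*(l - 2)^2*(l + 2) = l^4 - 6*l^3 + 4*l^2 + 24*l - 32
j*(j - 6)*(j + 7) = j^3 + j^2 - 42*j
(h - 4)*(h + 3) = h^2 - h - 12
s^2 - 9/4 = (s - 3/2)*(s + 3/2)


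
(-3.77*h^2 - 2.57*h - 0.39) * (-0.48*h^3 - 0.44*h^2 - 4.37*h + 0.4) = 1.8096*h^5 + 2.8924*h^4 + 17.7929*h^3 + 9.8945*h^2 + 0.6763*h - 0.156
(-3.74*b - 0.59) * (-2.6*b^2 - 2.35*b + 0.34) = 9.724*b^3 + 10.323*b^2 + 0.1149*b - 0.2006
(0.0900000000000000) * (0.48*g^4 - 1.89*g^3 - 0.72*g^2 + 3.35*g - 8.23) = 0.0432*g^4 - 0.1701*g^3 - 0.0648*g^2 + 0.3015*g - 0.7407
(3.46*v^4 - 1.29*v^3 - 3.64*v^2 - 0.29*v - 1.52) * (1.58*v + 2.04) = 5.4668*v^5 + 5.0202*v^4 - 8.3828*v^3 - 7.8838*v^2 - 2.9932*v - 3.1008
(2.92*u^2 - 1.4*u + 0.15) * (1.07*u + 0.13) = 3.1244*u^3 - 1.1184*u^2 - 0.0215*u + 0.0195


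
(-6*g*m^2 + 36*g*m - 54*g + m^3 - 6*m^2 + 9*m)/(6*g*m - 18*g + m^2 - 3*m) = (-6*g*m + 18*g + m^2 - 3*m)/(6*g + m)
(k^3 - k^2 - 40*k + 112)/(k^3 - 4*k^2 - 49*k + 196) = (k - 4)/(k - 7)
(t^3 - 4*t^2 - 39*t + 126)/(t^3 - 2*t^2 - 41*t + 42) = (t - 3)/(t - 1)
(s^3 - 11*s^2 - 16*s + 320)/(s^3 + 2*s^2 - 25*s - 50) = (s^2 - 16*s + 64)/(s^2 - 3*s - 10)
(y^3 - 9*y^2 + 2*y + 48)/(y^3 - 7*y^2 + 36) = (y - 8)/(y - 6)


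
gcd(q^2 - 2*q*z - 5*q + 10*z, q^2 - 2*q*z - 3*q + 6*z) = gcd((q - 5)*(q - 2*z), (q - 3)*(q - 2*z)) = -q + 2*z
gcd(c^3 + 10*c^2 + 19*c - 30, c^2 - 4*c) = 1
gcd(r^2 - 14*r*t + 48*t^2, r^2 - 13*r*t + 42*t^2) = r - 6*t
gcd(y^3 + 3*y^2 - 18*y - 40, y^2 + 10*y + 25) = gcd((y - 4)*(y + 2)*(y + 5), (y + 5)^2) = y + 5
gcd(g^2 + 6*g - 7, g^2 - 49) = g + 7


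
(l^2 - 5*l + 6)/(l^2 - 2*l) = (l - 3)/l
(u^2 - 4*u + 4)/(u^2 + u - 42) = (u^2 - 4*u + 4)/(u^2 + u - 42)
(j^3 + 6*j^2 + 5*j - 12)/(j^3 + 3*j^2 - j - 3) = (j + 4)/(j + 1)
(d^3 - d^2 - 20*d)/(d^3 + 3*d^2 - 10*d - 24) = d*(d - 5)/(d^2 - d - 6)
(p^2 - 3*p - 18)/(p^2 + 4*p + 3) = (p - 6)/(p + 1)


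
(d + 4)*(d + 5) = d^2 + 9*d + 20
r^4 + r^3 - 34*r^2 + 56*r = r*(r - 4)*(r - 2)*(r + 7)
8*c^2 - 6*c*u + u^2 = (-4*c + u)*(-2*c + u)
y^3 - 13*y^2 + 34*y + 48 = (y - 8)*(y - 6)*(y + 1)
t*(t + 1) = t^2 + t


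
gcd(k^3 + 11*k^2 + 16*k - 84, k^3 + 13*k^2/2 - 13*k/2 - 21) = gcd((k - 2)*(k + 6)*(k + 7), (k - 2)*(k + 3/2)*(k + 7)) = k^2 + 5*k - 14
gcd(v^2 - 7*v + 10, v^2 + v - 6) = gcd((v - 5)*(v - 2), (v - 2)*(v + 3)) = v - 2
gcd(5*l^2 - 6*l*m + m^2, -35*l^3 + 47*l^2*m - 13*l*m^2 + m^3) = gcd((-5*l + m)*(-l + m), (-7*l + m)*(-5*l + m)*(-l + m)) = 5*l^2 - 6*l*m + m^2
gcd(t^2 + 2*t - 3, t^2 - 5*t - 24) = t + 3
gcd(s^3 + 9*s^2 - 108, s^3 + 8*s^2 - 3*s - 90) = s^2 + 3*s - 18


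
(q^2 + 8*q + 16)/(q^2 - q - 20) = (q + 4)/(q - 5)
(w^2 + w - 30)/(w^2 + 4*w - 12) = (w - 5)/(w - 2)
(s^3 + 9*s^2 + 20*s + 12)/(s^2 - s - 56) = (s^3 + 9*s^2 + 20*s + 12)/(s^2 - s - 56)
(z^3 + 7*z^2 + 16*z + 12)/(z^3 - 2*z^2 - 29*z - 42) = (z + 2)/(z - 7)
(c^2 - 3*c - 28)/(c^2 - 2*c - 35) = (c + 4)/(c + 5)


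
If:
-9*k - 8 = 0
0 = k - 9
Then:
No Solution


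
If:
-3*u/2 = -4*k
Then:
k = 3*u/8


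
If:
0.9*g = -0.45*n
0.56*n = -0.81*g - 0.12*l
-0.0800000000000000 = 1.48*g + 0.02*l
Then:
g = -0.05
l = -0.13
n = 0.10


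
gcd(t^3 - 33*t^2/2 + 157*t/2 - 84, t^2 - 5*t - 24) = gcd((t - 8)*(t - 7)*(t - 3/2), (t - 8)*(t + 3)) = t - 8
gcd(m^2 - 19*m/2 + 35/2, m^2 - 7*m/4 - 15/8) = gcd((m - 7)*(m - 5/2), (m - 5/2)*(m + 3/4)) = m - 5/2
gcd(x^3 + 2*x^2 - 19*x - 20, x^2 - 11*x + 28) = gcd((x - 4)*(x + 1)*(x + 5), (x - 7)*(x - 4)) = x - 4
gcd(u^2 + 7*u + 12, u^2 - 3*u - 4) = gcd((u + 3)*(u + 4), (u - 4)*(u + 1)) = 1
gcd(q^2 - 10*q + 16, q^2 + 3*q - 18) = 1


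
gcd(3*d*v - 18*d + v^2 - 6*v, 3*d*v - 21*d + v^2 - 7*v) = 3*d + v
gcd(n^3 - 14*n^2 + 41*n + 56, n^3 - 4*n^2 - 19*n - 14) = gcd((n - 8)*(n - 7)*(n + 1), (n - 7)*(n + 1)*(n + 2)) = n^2 - 6*n - 7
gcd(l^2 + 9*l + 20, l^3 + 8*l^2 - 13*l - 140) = l + 5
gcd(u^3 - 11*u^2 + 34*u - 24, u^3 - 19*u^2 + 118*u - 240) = u - 6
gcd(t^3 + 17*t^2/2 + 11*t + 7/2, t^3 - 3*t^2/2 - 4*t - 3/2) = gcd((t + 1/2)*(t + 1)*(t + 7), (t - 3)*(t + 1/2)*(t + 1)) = t^2 + 3*t/2 + 1/2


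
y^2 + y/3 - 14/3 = (y - 2)*(y + 7/3)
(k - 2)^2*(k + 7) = k^3 + 3*k^2 - 24*k + 28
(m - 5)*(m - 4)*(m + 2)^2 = m^4 - 5*m^3 - 12*m^2 + 44*m + 80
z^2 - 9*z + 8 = (z - 8)*(z - 1)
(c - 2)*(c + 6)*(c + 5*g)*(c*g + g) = c^4*g + 5*c^3*g^2 + 5*c^3*g + 25*c^2*g^2 - 8*c^2*g - 40*c*g^2 - 12*c*g - 60*g^2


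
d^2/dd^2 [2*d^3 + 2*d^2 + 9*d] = 12*d + 4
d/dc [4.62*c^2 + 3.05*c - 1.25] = 9.24*c + 3.05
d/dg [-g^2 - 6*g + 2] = -2*g - 6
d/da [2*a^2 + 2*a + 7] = 4*a + 2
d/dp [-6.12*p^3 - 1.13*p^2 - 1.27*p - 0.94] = -18.36*p^2 - 2.26*p - 1.27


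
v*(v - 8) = v^2 - 8*v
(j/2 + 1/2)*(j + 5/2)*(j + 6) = j^3/2 + 19*j^2/4 + 47*j/4 + 15/2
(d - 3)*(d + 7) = d^2 + 4*d - 21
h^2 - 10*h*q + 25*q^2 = (h - 5*q)^2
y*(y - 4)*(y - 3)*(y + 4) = y^4 - 3*y^3 - 16*y^2 + 48*y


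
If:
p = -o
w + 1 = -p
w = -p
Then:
No Solution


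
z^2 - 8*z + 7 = (z - 7)*(z - 1)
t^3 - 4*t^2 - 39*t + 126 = (t - 7)*(t - 3)*(t + 6)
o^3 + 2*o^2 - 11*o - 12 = (o - 3)*(o + 1)*(o + 4)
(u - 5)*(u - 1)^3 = u^4 - 8*u^3 + 18*u^2 - 16*u + 5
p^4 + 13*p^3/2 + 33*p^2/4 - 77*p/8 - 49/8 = (p - 1)*(p + 1/2)*(p + 7/2)^2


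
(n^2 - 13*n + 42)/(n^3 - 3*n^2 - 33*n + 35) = (n - 6)/(n^2 + 4*n - 5)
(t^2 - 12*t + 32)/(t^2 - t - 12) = (t - 8)/(t + 3)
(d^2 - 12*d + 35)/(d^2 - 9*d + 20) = (d - 7)/(d - 4)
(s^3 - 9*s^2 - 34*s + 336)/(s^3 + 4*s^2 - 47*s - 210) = (s - 8)/(s + 5)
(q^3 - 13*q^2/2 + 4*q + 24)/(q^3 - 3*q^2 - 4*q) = (q^2 - 5*q/2 - 6)/(q*(q + 1))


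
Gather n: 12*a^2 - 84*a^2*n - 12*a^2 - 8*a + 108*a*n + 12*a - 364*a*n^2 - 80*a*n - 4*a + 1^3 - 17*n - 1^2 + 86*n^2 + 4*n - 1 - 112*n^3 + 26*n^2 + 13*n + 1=-112*n^3 + n^2*(112 - 364*a) + n*(-84*a^2 + 28*a)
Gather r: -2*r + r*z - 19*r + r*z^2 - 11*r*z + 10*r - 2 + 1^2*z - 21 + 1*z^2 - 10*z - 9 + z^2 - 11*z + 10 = r*(z^2 - 10*z - 11) + 2*z^2 - 20*z - 22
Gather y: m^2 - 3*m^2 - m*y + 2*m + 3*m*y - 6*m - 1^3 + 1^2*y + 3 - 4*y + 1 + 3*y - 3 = -2*m^2 + 2*m*y - 4*m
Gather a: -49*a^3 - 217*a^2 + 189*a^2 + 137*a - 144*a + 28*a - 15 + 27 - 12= -49*a^3 - 28*a^2 + 21*a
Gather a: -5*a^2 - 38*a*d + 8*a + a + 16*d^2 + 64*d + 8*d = -5*a^2 + a*(9 - 38*d) + 16*d^2 + 72*d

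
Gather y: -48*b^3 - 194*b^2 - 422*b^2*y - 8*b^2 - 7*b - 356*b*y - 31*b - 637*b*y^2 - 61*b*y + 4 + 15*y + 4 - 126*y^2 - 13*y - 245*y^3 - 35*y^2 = -48*b^3 - 202*b^2 - 38*b - 245*y^3 + y^2*(-637*b - 161) + y*(-422*b^2 - 417*b + 2) + 8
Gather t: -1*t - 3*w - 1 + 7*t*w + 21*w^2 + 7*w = t*(7*w - 1) + 21*w^2 + 4*w - 1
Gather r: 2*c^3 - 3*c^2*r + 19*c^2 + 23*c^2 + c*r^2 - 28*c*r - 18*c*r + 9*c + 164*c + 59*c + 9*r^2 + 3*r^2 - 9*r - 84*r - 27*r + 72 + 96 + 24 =2*c^3 + 42*c^2 + 232*c + r^2*(c + 12) + r*(-3*c^2 - 46*c - 120) + 192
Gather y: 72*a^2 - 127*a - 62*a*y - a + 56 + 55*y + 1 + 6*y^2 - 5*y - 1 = 72*a^2 - 128*a + 6*y^2 + y*(50 - 62*a) + 56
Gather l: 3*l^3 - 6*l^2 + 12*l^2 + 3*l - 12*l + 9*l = 3*l^3 + 6*l^2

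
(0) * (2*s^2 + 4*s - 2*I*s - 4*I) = 0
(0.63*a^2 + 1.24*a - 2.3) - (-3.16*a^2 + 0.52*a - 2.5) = 3.79*a^2 + 0.72*a + 0.2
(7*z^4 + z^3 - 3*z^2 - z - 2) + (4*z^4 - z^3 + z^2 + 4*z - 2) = 11*z^4 - 2*z^2 + 3*z - 4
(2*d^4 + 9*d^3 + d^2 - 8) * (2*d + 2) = 4*d^5 + 22*d^4 + 20*d^3 + 2*d^2 - 16*d - 16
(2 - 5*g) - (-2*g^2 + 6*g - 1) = 2*g^2 - 11*g + 3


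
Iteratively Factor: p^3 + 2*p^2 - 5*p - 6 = (p + 3)*(p^2 - p - 2) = (p + 1)*(p + 3)*(p - 2)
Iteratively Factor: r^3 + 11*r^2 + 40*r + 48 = (r + 4)*(r^2 + 7*r + 12) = (r + 4)^2*(r + 3)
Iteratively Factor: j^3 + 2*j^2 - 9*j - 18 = (j + 2)*(j^2 - 9) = (j - 3)*(j + 2)*(j + 3)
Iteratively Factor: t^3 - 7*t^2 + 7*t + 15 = (t + 1)*(t^2 - 8*t + 15) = (t - 3)*(t + 1)*(t - 5)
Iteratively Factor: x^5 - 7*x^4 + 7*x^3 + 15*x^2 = (x + 1)*(x^4 - 8*x^3 + 15*x^2) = x*(x + 1)*(x^3 - 8*x^2 + 15*x) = x^2*(x + 1)*(x^2 - 8*x + 15) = x^2*(x - 5)*(x + 1)*(x - 3)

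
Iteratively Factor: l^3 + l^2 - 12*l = (l + 4)*(l^2 - 3*l) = (l - 3)*(l + 4)*(l)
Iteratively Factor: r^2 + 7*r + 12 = (r + 3)*(r + 4)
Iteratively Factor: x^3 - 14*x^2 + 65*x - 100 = (x - 4)*(x^2 - 10*x + 25) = (x - 5)*(x - 4)*(x - 5)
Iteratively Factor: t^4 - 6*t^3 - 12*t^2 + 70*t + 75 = (t - 5)*(t^3 - t^2 - 17*t - 15) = (t - 5)^2*(t^2 + 4*t + 3) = (t - 5)^2*(t + 3)*(t + 1)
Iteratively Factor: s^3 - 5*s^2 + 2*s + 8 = (s + 1)*(s^2 - 6*s + 8) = (s - 2)*(s + 1)*(s - 4)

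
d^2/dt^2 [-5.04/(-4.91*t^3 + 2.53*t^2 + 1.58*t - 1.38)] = ((25.5024 - 148.4784*t)*(4.91*t^3 - 2.53*t^2 - 1.58*t + 1.38) + 5.04*(-29.46*t^2 + 10.12*t + 3.16)*(-14.73*t^2 + 5.06*t + 1.58))/(4.91*t^3 - 2.53*t^2 - 1.58*t + 1.38)^3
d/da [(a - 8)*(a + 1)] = 2*a - 7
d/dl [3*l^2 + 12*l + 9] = 6*l + 12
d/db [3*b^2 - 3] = 6*b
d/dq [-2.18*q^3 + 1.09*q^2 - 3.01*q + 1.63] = -6.54*q^2 + 2.18*q - 3.01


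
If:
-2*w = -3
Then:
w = 3/2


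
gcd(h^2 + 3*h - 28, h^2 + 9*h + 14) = h + 7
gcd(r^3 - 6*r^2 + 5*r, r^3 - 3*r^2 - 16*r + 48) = 1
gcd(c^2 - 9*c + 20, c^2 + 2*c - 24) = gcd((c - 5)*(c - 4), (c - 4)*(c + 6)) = c - 4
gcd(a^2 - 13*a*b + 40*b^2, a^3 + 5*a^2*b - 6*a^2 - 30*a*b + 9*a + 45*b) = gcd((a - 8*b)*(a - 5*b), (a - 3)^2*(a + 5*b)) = 1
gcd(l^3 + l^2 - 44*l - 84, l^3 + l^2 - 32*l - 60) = l + 2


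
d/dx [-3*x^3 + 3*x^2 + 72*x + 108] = -9*x^2 + 6*x + 72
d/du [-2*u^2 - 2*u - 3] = -4*u - 2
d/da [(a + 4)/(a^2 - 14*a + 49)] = (-a - 15)/(a^3 - 21*a^2 + 147*a - 343)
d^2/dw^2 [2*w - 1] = 0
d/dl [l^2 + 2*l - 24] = 2*l + 2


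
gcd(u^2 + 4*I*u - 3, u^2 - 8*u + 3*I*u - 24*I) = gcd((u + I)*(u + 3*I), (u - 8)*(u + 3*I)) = u + 3*I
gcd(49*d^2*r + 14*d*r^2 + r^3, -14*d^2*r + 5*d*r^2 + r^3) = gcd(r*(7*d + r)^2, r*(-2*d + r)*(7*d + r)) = 7*d*r + r^2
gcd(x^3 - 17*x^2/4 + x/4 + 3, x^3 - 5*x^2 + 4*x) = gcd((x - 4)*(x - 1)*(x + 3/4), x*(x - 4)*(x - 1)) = x^2 - 5*x + 4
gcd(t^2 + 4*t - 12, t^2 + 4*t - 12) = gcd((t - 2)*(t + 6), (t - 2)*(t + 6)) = t^2 + 4*t - 12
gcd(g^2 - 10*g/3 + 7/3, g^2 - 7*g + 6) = g - 1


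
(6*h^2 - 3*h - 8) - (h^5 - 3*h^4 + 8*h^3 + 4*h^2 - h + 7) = -h^5 + 3*h^4 - 8*h^3 + 2*h^2 - 2*h - 15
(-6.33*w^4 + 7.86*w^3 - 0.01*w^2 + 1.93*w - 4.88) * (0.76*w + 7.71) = -4.8108*w^5 - 42.8307*w^4 + 60.593*w^3 + 1.3897*w^2 + 11.1715*w - 37.6248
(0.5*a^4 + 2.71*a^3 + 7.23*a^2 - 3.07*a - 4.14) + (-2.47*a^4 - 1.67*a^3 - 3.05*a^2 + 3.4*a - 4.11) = -1.97*a^4 + 1.04*a^3 + 4.18*a^2 + 0.33*a - 8.25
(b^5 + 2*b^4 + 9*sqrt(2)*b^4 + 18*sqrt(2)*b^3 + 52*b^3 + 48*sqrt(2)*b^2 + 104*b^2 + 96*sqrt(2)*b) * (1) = b^5 + 2*b^4 + 9*sqrt(2)*b^4 + 18*sqrt(2)*b^3 + 52*b^3 + 48*sqrt(2)*b^2 + 104*b^2 + 96*sqrt(2)*b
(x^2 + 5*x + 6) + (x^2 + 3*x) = 2*x^2 + 8*x + 6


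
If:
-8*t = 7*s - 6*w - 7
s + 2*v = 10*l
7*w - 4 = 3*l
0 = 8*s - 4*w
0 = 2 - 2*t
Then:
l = -2/5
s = 1/5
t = 1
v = -21/10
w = 2/5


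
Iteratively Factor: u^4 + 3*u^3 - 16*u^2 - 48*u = (u - 4)*(u^3 + 7*u^2 + 12*u) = u*(u - 4)*(u^2 + 7*u + 12) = u*(u - 4)*(u + 3)*(u + 4)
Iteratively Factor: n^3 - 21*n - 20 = (n + 4)*(n^2 - 4*n - 5) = (n + 1)*(n + 4)*(n - 5)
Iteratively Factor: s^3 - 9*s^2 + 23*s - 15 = (s - 1)*(s^2 - 8*s + 15) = (s - 3)*(s - 1)*(s - 5)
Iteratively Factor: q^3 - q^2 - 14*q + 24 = (q + 4)*(q^2 - 5*q + 6) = (q - 3)*(q + 4)*(q - 2)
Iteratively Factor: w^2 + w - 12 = (w + 4)*(w - 3)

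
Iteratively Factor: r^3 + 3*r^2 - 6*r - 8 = (r - 2)*(r^2 + 5*r + 4) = (r - 2)*(r + 1)*(r + 4)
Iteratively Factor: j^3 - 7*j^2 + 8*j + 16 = (j + 1)*(j^2 - 8*j + 16) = (j - 4)*(j + 1)*(j - 4)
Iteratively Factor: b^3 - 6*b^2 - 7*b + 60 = (b - 4)*(b^2 - 2*b - 15) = (b - 4)*(b + 3)*(b - 5)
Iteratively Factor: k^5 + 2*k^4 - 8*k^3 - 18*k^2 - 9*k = (k - 3)*(k^4 + 5*k^3 + 7*k^2 + 3*k) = (k - 3)*(k + 3)*(k^3 + 2*k^2 + k) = k*(k - 3)*(k + 3)*(k^2 + 2*k + 1) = k*(k - 3)*(k + 1)*(k + 3)*(k + 1)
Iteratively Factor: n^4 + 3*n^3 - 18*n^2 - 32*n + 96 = (n - 2)*(n^3 + 5*n^2 - 8*n - 48) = (n - 3)*(n - 2)*(n^2 + 8*n + 16) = (n - 3)*(n - 2)*(n + 4)*(n + 4)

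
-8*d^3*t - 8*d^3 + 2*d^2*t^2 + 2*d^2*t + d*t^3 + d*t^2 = (-2*d + t)*(4*d + t)*(d*t + d)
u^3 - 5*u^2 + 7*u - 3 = (u - 3)*(u - 1)^2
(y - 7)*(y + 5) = y^2 - 2*y - 35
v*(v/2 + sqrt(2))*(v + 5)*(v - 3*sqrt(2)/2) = v^4/2 + sqrt(2)*v^3/4 + 5*v^3/2 - 3*v^2 + 5*sqrt(2)*v^2/4 - 15*v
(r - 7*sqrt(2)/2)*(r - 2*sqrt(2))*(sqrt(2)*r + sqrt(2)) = sqrt(2)*r^3 - 11*r^2 + sqrt(2)*r^2 - 11*r + 14*sqrt(2)*r + 14*sqrt(2)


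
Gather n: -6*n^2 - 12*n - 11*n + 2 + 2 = -6*n^2 - 23*n + 4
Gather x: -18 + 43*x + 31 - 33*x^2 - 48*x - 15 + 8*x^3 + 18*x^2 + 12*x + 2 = 8*x^3 - 15*x^2 + 7*x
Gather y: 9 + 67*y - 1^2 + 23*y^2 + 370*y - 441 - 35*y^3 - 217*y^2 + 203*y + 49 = -35*y^3 - 194*y^2 + 640*y - 384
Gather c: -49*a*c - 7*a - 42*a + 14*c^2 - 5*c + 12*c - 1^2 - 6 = -49*a + 14*c^2 + c*(7 - 49*a) - 7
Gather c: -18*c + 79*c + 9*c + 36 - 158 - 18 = 70*c - 140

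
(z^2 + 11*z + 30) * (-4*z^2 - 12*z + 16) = -4*z^4 - 56*z^3 - 236*z^2 - 184*z + 480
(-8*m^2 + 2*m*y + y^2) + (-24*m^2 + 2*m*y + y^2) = -32*m^2 + 4*m*y + 2*y^2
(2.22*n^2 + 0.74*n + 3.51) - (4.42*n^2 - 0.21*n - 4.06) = -2.2*n^2 + 0.95*n + 7.57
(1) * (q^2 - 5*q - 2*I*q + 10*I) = q^2 - 5*q - 2*I*q + 10*I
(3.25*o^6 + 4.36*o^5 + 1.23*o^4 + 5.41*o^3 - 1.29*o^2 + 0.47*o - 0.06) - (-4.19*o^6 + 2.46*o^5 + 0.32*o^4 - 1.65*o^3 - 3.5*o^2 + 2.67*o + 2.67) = 7.44*o^6 + 1.9*o^5 + 0.91*o^4 + 7.06*o^3 + 2.21*o^2 - 2.2*o - 2.73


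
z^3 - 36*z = z*(z - 6)*(z + 6)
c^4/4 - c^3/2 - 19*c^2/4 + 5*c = c*(c/4 + 1)*(c - 5)*(c - 1)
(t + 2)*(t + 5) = t^2 + 7*t + 10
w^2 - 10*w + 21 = (w - 7)*(w - 3)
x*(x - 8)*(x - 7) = x^3 - 15*x^2 + 56*x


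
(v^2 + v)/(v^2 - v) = (v + 1)/(v - 1)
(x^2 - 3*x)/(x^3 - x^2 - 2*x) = (3 - x)/(-x^2 + x + 2)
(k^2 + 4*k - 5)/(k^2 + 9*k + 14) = (k^2 + 4*k - 5)/(k^2 + 9*k + 14)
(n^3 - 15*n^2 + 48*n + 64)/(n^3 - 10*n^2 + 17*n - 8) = (n^2 - 7*n - 8)/(n^2 - 2*n + 1)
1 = 1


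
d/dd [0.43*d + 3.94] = 0.430000000000000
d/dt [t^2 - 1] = 2*t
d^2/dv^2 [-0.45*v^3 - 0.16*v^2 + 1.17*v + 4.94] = -2.7*v - 0.32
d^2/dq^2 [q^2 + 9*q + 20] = 2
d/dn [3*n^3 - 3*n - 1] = 9*n^2 - 3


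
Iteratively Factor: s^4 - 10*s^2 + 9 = (s + 1)*(s^3 - s^2 - 9*s + 9) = (s - 1)*(s + 1)*(s^2 - 9) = (s - 1)*(s + 1)*(s + 3)*(s - 3)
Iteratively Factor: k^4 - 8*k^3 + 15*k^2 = (k - 5)*(k^3 - 3*k^2) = (k - 5)*(k - 3)*(k^2) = k*(k - 5)*(k - 3)*(k)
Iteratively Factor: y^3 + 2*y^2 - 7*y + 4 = (y - 1)*(y^2 + 3*y - 4) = (y - 1)*(y + 4)*(y - 1)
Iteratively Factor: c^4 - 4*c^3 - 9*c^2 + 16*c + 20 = (c + 1)*(c^3 - 5*c^2 - 4*c + 20) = (c + 1)*(c + 2)*(c^2 - 7*c + 10) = (c - 2)*(c + 1)*(c + 2)*(c - 5)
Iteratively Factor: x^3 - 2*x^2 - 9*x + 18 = (x + 3)*(x^2 - 5*x + 6) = (x - 3)*(x + 3)*(x - 2)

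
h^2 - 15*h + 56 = (h - 8)*(h - 7)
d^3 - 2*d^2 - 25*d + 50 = (d - 5)*(d - 2)*(d + 5)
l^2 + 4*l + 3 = (l + 1)*(l + 3)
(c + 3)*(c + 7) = c^2 + 10*c + 21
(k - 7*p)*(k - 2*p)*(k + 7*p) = k^3 - 2*k^2*p - 49*k*p^2 + 98*p^3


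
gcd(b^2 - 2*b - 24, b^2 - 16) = b + 4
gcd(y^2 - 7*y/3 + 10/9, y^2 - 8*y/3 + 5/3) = y - 5/3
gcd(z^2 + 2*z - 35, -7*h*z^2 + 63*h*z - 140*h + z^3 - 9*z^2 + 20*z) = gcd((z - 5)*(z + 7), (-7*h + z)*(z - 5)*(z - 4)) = z - 5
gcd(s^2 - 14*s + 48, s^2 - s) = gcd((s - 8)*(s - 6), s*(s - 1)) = 1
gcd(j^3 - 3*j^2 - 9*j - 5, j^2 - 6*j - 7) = j + 1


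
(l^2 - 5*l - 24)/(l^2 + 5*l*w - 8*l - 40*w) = (l + 3)/(l + 5*w)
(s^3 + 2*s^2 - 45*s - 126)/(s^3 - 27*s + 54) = (s^2 - 4*s - 21)/(s^2 - 6*s + 9)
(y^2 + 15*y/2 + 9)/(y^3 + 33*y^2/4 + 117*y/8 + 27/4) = 4/(4*y + 3)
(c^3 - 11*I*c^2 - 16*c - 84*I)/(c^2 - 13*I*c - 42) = c + 2*I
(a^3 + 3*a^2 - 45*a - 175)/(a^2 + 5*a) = a - 2 - 35/a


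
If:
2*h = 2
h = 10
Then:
No Solution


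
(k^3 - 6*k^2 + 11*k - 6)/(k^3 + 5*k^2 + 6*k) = (k^3 - 6*k^2 + 11*k - 6)/(k*(k^2 + 5*k + 6))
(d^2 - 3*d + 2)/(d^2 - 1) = (d - 2)/(d + 1)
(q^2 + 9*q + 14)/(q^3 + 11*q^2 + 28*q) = (q + 2)/(q*(q + 4))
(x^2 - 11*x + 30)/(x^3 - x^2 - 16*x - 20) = (x - 6)/(x^2 + 4*x + 4)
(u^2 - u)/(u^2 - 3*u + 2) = u/(u - 2)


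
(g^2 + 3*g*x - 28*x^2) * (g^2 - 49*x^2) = g^4 + 3*g^3*x - 77*g^2*x^2 - 147*g*x^3 + 1372*x^4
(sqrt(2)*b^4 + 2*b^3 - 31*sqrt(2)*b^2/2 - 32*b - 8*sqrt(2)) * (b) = sqrt(2)*b^5 + 2*b^4 - 31*sqrt(2)*b^3/2 - 32*b^2 - 8*sqrt(2)*b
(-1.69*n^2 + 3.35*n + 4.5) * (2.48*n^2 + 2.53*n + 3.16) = -4.1912*n^4 + 4.0323*n^3 + 14.2951*n^2 + 21.971*n + 14.22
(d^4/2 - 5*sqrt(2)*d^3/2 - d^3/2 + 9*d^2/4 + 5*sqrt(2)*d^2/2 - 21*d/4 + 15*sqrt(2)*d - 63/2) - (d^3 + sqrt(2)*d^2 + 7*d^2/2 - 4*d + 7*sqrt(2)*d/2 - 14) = d^4/2 - 5*sqrt(2)*d^3/2 - 3*d^3/2 - 5*d^2/4 + 3*sqrt(2)*d^2/2 - 5*d/4 + 23*sqrt(2)*d/2 - 35/2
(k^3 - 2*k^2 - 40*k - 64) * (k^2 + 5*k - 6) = k^5 + 3*k^4 - 56*k^3 - 252*k^2 - 80*k + 384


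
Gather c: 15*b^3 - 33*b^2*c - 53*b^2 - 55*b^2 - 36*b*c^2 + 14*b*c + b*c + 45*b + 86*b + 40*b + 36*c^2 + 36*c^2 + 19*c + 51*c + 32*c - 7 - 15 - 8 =15*b^3 - 108*b^2 + 171*b + c^2*(72 - 36*b) + c*(-33*b^2 + 15*b + 102) - 30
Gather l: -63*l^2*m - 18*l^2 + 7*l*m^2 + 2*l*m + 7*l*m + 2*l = l^2*(-63*m - 18) + l*(7*m^2 + 9*m + 2)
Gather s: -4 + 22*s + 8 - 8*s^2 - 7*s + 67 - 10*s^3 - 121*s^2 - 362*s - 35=-10*s^3 - 129*s^2 - 347*s + 36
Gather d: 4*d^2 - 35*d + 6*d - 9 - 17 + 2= 4*d^2 - 29*d - 24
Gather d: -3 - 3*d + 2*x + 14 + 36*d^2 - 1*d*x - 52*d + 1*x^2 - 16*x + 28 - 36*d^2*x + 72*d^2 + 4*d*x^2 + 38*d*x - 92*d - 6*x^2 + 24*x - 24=d^2*(108 - 36*x) + d*(4*x^2 + 37*x - 147) - 5*x^2 + 10*x + 15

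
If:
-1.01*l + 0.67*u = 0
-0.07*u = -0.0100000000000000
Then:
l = 0.09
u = 0.14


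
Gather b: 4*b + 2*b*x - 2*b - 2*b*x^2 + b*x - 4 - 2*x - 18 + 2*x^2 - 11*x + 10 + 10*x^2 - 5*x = b*(-2*x^2 + 3*x + 2) + 12*x^2 - 18*x - 12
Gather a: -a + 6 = 6 - a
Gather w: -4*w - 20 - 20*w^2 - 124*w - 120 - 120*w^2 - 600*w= -140*w^2 - 728*w - 140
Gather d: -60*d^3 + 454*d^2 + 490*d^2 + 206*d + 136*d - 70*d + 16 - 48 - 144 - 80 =-60*d^3 + 944*d^2 + 272*d - 256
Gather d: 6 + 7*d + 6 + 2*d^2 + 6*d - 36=2*d^2 + 13*d - 24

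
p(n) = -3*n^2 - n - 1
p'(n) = -6*n - 1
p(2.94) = -29.87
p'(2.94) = -18.64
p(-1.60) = -7.08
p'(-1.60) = 8.60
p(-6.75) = -130.94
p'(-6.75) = 39.50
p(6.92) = -151.58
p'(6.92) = -42.52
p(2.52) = -22.57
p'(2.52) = -16.12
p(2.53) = -22.73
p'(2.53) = -16.18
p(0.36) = -1.75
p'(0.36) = -3.16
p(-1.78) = -8.73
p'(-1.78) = 9.68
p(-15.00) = -661.00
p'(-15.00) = 89.00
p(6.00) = -115.00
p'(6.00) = -37.00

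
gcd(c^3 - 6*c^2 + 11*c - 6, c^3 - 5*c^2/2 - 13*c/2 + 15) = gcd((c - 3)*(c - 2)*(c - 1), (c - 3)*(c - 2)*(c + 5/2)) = c^2 - 5*c + 6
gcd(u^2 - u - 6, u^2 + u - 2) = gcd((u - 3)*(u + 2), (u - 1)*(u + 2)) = u + 2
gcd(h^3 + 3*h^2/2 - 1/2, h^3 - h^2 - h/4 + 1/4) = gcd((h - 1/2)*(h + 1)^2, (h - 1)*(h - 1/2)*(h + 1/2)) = h - 1/2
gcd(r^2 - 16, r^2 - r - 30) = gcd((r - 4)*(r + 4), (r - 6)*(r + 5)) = 1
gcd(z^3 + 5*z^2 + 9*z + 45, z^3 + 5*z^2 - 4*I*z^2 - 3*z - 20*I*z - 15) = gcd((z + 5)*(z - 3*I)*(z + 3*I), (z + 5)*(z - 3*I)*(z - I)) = z^2 + z*(5 - 3*I) - 15*I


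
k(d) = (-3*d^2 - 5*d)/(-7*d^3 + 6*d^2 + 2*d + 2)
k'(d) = (-6*d - 5)/(-7*d^3 + 6*d^2 + 2*d + 2) + (-3*d^2 - 5*d)*(21*d^2 - 12*d - 2)/(-7*d^3 + 6*d^2 + 2*d + 2)^2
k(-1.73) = -0.01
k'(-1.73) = 0.09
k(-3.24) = -0.05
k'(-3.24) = 0.00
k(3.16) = 0.30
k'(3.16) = -0.18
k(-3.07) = -0.05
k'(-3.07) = 0.01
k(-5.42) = -0.05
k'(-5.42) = -0.00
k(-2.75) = -0.05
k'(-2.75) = 0.01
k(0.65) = -1.15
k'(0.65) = -2.00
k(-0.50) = 0.52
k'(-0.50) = 0.83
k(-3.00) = -0.05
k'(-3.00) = 0.01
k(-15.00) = -0.02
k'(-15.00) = 0.00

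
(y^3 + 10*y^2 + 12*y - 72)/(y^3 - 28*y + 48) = (y + 6)/(y - 4)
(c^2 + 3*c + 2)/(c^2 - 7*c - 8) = (c + 2)/(c - 8)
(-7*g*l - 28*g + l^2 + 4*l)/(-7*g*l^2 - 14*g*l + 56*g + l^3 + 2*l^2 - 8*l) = 1/(l - 2)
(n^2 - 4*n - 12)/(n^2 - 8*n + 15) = (n^2 - 4*n - 12)/(n^2 - 8*n + 15)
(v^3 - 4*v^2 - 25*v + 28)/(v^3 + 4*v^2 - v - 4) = (v - 7)/(v + 1)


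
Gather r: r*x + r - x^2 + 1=r*(x + 1) - x^2 + 1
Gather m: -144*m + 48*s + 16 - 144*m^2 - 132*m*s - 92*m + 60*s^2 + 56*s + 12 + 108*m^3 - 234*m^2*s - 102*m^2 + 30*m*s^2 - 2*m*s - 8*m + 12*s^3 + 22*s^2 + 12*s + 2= 108*m^3 + m^2*(-234*s - 246) + m*(30*s^2 - 134*s - 244) + 12*s^3 + 82*s^2 + 116*s + 30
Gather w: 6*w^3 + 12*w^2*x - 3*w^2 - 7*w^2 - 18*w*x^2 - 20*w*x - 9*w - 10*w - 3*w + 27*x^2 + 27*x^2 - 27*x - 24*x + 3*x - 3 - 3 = 6*w^3 + w^2*(12*x - 10) + w*(-18*x^2 - 20*x - 22) + 54*x^2 - 48*x - 6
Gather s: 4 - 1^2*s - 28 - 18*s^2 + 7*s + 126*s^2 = 108*s^2 + 6*s - 24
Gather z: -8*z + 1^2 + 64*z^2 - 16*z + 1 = 64*z^2 - 24*z + 2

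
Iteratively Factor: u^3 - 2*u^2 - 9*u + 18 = (u - 3)*(u^2 + u - 6) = (u - 3)*(u - 2)*(u + 3)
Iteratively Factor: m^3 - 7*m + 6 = (m - 1)*(m^2 + m - 6) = (m - 2)*(m - 1)*(m + 3)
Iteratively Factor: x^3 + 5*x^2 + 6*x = (x + 2)*(x^2 + 3*x) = (x + 2)*(x + 3)*(x)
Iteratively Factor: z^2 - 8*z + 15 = (z - 3)*(z - 5)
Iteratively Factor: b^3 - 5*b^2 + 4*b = (b)*(b^2 - 5*b + 4) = b*(b - 4)*(b - 1)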